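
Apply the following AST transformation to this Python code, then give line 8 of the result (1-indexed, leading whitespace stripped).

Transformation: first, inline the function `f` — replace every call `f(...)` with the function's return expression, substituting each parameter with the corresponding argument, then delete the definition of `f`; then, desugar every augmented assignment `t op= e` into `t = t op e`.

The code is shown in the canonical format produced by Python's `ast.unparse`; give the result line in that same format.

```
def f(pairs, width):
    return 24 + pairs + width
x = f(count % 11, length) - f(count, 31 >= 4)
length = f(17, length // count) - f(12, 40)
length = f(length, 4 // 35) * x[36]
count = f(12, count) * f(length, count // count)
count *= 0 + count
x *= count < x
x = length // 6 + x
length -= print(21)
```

length = length - print(21)

Transformed code:
x = 24 + count % 11 + length - (24 + count + (31 >= 4))
length = 24 + 17 + length // count - (24 + 12 + 40)
length = (24 + length + 4 // 35) * x[36]
count = (24 + 12 + count) * (24 + length + count // count)
count = count * (0 + count)
x = x * (count < x)
x = length // 6 + x
length = length - print(21)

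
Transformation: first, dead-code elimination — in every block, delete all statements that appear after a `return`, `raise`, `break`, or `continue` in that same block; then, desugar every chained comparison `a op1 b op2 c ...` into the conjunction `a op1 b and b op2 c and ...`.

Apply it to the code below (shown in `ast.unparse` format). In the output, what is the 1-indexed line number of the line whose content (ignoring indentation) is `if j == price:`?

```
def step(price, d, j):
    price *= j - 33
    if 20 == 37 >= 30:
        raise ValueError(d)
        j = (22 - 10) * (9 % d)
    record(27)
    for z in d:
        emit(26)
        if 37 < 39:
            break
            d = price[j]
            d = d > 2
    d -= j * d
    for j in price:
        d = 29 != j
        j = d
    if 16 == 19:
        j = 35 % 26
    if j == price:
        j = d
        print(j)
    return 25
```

Transformed code:
def step(price, d, j):
    price *= j - 33
    if 20 == 37 and 37 >= 30:
        raise ValueError(d)
    record(27)
    for z in d:
        emit(26)
        if 37 < 39:
            break
    d -= j * d
    for j in price:
        d = 29 != j
        j = d
    if 16 == 19:
        j = 35 % 26
    if j == price:
        j = d
        print(j)
    return 25

16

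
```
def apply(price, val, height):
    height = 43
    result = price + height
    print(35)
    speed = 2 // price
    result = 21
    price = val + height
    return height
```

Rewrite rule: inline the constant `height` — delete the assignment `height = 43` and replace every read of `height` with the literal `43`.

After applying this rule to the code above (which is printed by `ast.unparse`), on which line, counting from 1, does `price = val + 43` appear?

6

Transformed code:
def apply(price, val, height):
    result = price + 43
    print(35)
    speed = 2 // price
    result = 21
    price = val + 43
    return 43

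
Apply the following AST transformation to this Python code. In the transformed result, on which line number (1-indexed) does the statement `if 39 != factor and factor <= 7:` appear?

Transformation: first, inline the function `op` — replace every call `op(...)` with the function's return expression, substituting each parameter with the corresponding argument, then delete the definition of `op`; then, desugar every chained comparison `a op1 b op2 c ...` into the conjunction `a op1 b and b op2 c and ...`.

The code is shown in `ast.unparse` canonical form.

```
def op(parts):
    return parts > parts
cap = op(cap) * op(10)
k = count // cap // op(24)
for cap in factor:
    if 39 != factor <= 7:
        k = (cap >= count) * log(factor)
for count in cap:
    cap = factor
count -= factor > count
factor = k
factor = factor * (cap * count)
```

Transformed code:
cap = (cap > cap) * (10 > 10)
k = count // cap // (24 > 24)
for cap in factor:
    if 39 != factor and factor <= 7:
        k = (cap >= count) * log(factor)
for count in cap:
    cap = factor
count -= factor > count
factor = k
factor = factor * (cap * count)

4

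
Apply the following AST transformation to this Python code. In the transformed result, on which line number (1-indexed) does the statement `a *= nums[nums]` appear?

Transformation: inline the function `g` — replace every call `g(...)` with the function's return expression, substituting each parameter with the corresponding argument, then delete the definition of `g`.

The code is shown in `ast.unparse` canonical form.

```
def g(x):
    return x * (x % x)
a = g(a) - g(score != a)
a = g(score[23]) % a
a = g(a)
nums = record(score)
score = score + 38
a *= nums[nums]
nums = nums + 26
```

Transformed code:
a = a * (a % a) - (score != a) * ((score != a) % (score != a))
a = score[23] * (score[23] % score[23]) % a
a = a * (a % a)
nums = record(score)
score = score + 38
a *= nums[nums]
nums = nums + 26

6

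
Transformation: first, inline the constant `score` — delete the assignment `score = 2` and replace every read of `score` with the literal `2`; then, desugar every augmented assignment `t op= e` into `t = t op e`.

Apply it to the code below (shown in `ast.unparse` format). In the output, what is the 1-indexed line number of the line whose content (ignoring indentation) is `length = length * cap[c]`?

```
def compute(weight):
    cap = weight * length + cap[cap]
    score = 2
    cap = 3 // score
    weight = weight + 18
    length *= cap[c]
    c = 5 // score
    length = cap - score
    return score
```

5

Transformed code:
def compute(weight):
    cap = weight * length + cap[cap]
    cap = 3 // 2
    weight = weight + 18
    length = length * cap[c]
    c = 5 // 2
    length = cap - 2
    return 2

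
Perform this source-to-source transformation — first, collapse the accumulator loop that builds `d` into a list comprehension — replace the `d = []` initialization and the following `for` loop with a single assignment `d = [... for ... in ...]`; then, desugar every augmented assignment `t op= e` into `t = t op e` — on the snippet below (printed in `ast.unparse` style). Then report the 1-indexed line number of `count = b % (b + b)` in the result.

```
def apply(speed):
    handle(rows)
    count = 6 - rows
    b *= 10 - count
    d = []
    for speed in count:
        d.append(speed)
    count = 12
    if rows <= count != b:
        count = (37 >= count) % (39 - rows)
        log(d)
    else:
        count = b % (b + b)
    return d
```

11

Transformed code:
def apply(speed):
    handle(rows)
    count = 6 - rows
    b = b * (10 - count)
    d = [speed for speed in count]
    count = 12
    if rows <= count != b:
        count = (37 >= count) % (39 - rows)
        log(d)
    else:
        count = b % (b + b)
    return d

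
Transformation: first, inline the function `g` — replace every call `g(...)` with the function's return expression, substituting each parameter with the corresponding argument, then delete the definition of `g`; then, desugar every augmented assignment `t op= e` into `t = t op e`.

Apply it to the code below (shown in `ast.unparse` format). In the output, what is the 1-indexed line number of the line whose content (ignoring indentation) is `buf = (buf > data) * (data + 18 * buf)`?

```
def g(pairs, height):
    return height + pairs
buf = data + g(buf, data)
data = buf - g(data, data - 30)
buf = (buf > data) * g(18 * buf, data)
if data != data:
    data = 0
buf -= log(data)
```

Transformed code:
buf = data + (data + buf)
data = buf - (data - 30 + data)
buf = (buf > data) * (data + 18 * buf)
if data != data:
    data = 0
buf = buf - log(data)

3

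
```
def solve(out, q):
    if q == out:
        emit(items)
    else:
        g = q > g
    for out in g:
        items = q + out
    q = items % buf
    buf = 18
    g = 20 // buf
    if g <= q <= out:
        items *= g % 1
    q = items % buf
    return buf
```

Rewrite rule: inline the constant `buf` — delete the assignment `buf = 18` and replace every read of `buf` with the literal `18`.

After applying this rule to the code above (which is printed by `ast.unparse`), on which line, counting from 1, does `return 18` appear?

13

Transformed code:
def solve(out, q):
    if q == out:
        emit(items)
    else:
        g = q > g
    for out in g:
        items = q + out
    q = items % 18
    g = 20 // 18
    if g <= q <= out:
        items *= g % 1
    q = items % 18
    return 18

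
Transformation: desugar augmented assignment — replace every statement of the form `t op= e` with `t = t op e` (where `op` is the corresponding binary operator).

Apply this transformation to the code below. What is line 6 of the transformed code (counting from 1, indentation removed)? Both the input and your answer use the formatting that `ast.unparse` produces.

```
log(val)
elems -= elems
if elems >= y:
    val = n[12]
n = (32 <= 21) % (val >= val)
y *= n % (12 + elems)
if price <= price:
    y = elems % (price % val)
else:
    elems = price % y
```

y = y * (n % (12 + elems))

Transformed code:
log(val)
elems = elems - elems
if elems >= y:
    val = n[12]
n = (32 <= 21) % (val >= val)
y = y * (n % (12 + elems))
if price <= price:
    y = elems % (price % val)
else:
    elems = price % y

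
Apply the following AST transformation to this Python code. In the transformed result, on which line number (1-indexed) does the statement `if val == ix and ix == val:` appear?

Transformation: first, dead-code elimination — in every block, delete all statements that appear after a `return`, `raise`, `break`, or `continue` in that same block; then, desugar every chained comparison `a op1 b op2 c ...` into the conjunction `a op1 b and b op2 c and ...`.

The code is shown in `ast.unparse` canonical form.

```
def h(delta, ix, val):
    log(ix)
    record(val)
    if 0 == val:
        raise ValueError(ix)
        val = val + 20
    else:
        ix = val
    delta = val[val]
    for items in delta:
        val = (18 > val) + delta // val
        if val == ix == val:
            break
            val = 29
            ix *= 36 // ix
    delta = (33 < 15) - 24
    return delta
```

11

Transformed code:
def h(delta, ix, val):
    log(ix)
    record(val)
    if 0 == val:
        raise ValueError(ix)
    else:
        ix = val
    delta = val[val]
    for items in delta:
        val = (18 > val) + delta // val
        if val == ix and ix == val:
            break
    delta = (33 < 15) - 24
    return delta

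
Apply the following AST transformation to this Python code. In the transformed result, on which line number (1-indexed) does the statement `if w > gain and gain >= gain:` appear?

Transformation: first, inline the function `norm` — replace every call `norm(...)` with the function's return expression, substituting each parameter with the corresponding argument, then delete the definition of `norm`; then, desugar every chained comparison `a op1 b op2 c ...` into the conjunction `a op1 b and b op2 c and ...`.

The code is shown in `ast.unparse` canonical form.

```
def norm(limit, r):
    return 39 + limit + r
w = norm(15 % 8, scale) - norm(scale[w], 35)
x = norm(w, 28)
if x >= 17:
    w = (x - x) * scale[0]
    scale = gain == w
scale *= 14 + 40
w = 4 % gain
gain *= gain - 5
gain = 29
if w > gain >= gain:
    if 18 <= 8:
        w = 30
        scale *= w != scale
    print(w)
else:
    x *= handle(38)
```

10

Transformed code:
w = 39 + 15 % 8 + scale - (39 + scale[w] + 35)
x = 39 + w + 28
if x >= 17:
    w = (x - x) * scale[0]
    scale = gain == w
scale *= 14 + 40
w = 4 % gain
gain *= gain - 5
gain = 29
if w > gain and gain >= gain:
    if 18 <= 8:
        w = 30
        scale *= w != scale
    print(w)
else:
    x *= handle(38)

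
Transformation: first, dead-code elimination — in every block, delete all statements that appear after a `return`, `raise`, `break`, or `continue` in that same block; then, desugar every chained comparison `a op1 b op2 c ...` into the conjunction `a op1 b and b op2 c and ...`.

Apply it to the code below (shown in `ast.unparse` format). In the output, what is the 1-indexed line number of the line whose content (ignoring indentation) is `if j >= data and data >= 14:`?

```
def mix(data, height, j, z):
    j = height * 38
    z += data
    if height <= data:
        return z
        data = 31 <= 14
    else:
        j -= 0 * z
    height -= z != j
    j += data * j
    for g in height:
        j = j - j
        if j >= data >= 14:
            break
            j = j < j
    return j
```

12

Transformed code:
def mix(data, height, j, z):
    j = height * 38
    z += data
    if height <= data:
        return z
    else:
        j -= 0 * z
    height -= z != j
    j += data * j
    for g in height:
        j = j - j
        if j >= data and data >= 14:
            break
    return j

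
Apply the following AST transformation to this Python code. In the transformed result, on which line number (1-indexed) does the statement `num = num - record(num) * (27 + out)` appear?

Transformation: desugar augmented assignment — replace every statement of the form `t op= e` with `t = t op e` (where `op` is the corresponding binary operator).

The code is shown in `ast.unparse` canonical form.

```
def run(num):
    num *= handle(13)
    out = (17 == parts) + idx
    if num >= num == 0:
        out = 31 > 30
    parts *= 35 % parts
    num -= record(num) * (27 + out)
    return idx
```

7

Transformed code:
def run(num):
    num = num * handle(13)
    out = (17 == parts) + idx
    if num >= num == 0:
        out = 31 > 30
    parts = parts * (35 % parts)
    num = num - record(num) * (27 + out)
    return idx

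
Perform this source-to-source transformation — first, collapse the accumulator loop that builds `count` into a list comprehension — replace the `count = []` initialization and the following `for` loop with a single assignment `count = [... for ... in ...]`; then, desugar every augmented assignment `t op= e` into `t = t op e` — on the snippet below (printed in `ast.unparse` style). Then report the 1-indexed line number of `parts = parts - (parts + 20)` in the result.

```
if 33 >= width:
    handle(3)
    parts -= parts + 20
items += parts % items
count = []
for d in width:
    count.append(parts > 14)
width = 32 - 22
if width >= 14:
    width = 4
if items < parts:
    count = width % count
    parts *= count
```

3

Transformed code:
if 33 >= width:
    handle(3)
    parts = parts - (parts + 20)
items = items + parts % items
count = [parts > 14 for d in width]
width = 32 - 22
if width >= 14:
    width = 4
if items < parts:
    count = width % count
    parts = parts * count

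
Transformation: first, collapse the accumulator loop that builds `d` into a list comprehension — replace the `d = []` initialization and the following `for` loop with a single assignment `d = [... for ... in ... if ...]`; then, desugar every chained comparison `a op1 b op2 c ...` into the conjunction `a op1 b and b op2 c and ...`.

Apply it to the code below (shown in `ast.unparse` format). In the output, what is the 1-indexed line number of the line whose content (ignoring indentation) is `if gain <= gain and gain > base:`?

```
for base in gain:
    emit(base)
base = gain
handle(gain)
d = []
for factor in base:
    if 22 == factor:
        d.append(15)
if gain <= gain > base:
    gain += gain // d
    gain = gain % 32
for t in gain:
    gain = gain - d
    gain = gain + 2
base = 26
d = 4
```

6

Transformed code:
for base in gain:
    emit(base)
base = gain
handle(gain)
d = [15 for factor in base if 22 == factor]
if gain <= gain and gain > base:
    gain += gain // d
    gain = gain % 32
for t in gain:
    gain = gain - d
    gain = gain + 2
base = 26
d = 4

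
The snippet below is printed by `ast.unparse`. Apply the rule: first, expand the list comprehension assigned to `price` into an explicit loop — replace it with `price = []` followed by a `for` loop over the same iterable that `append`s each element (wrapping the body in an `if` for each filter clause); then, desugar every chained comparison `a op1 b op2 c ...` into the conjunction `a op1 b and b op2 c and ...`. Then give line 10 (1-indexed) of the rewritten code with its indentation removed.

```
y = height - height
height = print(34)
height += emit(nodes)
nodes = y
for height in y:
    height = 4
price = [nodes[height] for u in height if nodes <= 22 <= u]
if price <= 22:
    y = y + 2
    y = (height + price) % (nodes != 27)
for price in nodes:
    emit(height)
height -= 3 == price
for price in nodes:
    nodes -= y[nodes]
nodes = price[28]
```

price.append(nodes[height])

Transformed code:
y = height - height
height = print(34)
height += emit(nodes)
nodes = y
for height in y:
    height = 4
price = []
for u in height:
    if nodes <= 22 and 22 <= u:
        price.append(nodes[height])
if price <= 22:
    y = y + 2
    y = (height + price) % (nodes != 27)
for price in nodes:
    emit(height)
height -= 3 == price
for price in nodes:
    nodes -= y[nodes]
nodes = price[28]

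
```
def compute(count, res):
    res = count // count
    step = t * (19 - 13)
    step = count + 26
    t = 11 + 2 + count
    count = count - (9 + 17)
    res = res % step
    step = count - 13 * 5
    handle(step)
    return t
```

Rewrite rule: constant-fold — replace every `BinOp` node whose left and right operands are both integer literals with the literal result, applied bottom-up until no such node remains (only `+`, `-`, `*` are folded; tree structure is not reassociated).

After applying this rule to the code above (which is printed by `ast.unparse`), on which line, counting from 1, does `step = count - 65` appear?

8

Transformed code:
def compute(count, res):
    res = count // count
    step = t * 6
    step = count + 26
    t = 13 + count
    count = count - 26
    res = res % step
    step = count - 65
    handle(step)
    return t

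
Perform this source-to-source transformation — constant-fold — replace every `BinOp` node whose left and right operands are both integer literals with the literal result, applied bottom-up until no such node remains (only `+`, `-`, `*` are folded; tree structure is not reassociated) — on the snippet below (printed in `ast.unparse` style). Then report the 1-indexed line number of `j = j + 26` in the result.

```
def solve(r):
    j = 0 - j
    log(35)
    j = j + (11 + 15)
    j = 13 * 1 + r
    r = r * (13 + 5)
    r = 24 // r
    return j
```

4

Transformed code:
def solve(r):
    j = 0 - j
    log(35)
    j = j + 26
    j = 13 + r
    r = r * 18
    r = 24 // r
    return j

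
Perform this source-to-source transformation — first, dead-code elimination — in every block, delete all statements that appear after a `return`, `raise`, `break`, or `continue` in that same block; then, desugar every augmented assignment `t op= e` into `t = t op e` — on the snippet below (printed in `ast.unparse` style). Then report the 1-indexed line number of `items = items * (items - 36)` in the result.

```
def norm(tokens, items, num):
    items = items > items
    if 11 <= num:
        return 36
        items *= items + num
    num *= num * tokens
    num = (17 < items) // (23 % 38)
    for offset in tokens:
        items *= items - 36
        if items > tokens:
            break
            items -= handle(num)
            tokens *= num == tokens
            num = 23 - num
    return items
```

Transformed code:
def norm(tokens, items, num):
    items = items > items
    if 11 <= num:
        return 36
    num = num * (num * tokens)
    num = (17 < items) // (23 % 38)
    for offset in tokens:
        items = items * (items - 36)
        if items > tokens:
            break
    return items

8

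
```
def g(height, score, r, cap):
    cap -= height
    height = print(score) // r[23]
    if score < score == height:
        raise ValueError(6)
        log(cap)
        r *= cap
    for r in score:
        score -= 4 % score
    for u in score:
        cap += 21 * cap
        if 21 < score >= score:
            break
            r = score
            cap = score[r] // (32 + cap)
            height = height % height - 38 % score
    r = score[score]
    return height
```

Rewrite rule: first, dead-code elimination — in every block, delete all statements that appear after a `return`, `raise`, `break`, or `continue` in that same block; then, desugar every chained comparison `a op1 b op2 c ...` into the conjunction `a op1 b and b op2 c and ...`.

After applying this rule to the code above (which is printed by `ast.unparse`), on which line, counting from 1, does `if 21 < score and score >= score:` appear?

10

Transformed code:
def g(height, score, r, cap):
    cap -= height
    height = print(score) // r[23]
    if score < score and score == height:
        raise ValueError(6)
    for r in score:
        score -= 4 % score
    for u in score:
        cap += 21 * cap
        if 21 < score and score >= score:
            break
    r = score[score]
    return height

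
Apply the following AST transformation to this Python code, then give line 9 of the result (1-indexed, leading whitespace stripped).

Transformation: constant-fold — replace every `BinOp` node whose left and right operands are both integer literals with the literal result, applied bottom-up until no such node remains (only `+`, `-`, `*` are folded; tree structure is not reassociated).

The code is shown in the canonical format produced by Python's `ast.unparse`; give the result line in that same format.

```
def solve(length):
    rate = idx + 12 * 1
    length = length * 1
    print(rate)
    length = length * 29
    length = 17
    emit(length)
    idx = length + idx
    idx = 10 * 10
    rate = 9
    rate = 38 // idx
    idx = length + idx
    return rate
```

Transformed code:
def solve(length):
    rate = idx + 12
    length = length * 1
    print(rate)
    length = length * 29
    length = 17
    emit(length)
    idx = length + idx
    idx = 100
    rate = 9
    rate = 38 // idx
    idx = length + idx
    return rate

idx = 100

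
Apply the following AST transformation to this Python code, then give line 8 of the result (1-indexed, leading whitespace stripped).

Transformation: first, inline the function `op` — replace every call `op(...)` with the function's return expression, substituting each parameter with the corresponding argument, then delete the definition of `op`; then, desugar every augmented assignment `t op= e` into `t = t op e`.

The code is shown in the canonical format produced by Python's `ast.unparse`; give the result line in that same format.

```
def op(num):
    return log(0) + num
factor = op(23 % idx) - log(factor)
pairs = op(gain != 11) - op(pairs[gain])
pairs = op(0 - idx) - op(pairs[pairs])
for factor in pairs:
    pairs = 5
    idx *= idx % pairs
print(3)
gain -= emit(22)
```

Transformed code:
factor = log(0) + 23 % idx - log(factor)
pairs = log(0) + (gain != 11) - (log(0) + pairs[gain])
pairs = log(0) + (0 - idx) - (log(0) + pairs[pairs])
for factor in pairs:
    pairs = 5
    idx = idx * (idx % pairs)
print(3)
gain = gain - emit(22)

gain = gain - emit(22)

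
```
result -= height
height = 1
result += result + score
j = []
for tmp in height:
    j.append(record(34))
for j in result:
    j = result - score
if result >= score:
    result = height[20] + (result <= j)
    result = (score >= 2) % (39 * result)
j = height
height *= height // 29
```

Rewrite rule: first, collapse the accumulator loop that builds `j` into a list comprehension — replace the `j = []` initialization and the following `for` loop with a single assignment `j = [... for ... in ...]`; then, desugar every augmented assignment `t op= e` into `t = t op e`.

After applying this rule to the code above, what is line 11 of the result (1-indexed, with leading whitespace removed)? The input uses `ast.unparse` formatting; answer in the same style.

Transformed code:
result = result - height
height = 1
result = result + (result + score)
j = [record(34) for tmp in height]
for j in result:
    j = result - score
if result >= score:
    result = height[20] + (result <= j)
    result = (score >= 2) % (39 * result)
j = height
height = height * (height // 29)

height = height * (height // 29)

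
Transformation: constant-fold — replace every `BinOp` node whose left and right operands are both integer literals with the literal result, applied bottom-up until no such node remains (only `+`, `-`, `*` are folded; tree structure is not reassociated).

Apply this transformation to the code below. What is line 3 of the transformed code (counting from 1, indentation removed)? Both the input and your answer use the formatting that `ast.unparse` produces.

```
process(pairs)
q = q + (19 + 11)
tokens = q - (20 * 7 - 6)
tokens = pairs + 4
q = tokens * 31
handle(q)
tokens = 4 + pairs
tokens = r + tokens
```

tokens = q - 134

Transformed code:
process(pairs)
q = q + 30
tokens = q - 134
tokens = pairs + 4
q = tokens * 31
handle(q)
tokens = 4 + pairs
tokens = r + tokens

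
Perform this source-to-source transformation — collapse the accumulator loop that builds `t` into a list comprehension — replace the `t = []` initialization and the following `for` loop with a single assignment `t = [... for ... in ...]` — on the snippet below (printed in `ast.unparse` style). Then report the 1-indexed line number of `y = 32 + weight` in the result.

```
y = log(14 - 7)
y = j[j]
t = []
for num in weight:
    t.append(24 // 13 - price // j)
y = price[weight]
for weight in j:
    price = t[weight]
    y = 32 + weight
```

Transformed code:
y = log(14 - 7)
y = j[j]
t = [24 // 13 - price // j for num in weight]
y = price[weight]
for weight in j:
    price = t[weight]
    y = 32 + weight

7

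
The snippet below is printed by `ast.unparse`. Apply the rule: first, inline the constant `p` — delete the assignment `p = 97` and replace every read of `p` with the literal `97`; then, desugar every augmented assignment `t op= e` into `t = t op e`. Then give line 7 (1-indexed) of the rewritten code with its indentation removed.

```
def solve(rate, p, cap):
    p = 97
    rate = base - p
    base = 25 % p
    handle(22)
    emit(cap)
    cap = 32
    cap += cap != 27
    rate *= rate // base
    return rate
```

Transformed code:
def solve(rate, p, cap):
    rate = base - 97
    base = 25 % 97
    handle(22)
    emit(cap)
    cap = 32
    cap = cap + (cap != 27)
    rate = rate * (rate // base)
    return rate

cap = cap + (cap != 27)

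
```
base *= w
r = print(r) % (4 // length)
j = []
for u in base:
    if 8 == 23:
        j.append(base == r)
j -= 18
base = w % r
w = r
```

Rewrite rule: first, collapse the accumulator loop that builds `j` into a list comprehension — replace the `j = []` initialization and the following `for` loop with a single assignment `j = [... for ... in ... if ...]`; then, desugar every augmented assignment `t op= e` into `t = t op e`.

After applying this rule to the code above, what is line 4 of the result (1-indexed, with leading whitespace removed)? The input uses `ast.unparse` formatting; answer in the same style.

j = j - 18

Transformed code:
base = base * w
r = print(r) % (4 // length)
j = [base == r for u in base if 8 == 23]
j = j - 18
base = w % r
w = r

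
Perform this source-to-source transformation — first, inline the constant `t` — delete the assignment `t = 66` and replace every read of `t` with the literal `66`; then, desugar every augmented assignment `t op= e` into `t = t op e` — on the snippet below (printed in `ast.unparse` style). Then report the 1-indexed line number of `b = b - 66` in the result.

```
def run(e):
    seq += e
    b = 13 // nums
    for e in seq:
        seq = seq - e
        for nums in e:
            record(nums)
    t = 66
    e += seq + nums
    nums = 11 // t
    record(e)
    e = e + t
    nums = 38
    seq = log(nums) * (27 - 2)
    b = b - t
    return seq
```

Transformed code:
def run(e):
    seq = seq + e
    b = 13 // nums
    for e in seq:
        seq = seq - e
        for nums in e:
            record(nums)
    e = e + (seq + nums)
    nums = 11 // 66
    record(e)
    e = e + 66
    nums = 38
    seq = log(nums) * (27 - 2)
    b = b - 66
    return seq

14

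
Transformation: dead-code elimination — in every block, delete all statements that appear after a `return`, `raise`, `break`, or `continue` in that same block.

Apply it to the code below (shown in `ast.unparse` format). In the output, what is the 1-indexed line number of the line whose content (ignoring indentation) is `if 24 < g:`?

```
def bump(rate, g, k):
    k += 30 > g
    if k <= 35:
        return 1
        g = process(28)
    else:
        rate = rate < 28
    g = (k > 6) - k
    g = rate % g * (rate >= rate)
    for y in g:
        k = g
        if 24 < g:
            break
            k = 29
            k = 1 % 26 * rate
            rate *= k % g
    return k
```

Transformed code:
def bump(rate, g, k):
    k += 30 > g
    if k <= 35:
        return 1
    else:
        rate = rate < 28
    g = (k > 6) - k
    g = rate % g * (rate >= rate)
    for y in g:
        k = g
        if 24 < g:
            break
    return k

11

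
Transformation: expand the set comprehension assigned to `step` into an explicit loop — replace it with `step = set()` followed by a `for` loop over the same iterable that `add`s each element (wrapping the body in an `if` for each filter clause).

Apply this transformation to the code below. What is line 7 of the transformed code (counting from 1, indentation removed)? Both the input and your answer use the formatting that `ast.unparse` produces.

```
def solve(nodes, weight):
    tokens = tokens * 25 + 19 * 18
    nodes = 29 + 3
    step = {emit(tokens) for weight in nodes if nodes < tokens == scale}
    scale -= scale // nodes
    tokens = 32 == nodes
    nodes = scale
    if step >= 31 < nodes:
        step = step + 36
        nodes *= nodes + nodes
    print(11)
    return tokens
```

step.add(emit(tokens))

Transformed code:
def solve(nodes, weight):
    tokens = tokens * 25 + 19 * 18
    nodes = 29 + 3
    step = set()
    for weight in nodes:
        if nodes < tokens == scale:
            step.add(emit(tokens))
    scale -= scale // nodes
    tokens = 32 == nodes
    nodes = scale
    if step >= 31 < nodes:
        step = step + 36
        nodes *= nodes + nodes
    print(11)
    return tokens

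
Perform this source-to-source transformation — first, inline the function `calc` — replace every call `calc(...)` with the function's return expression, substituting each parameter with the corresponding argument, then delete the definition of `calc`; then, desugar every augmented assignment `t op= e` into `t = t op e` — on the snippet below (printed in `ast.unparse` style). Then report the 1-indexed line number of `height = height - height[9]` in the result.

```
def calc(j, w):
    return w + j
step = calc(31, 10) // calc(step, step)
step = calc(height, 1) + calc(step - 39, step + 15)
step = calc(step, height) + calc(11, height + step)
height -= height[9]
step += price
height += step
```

Transformed code:
step = (10 + 31) // (step + step)
step = 1 + height + (step + 15 + (step - 39))
step = height + step + (height + step + 11)
height = height - height[9]
step = step + price
height = height + step

4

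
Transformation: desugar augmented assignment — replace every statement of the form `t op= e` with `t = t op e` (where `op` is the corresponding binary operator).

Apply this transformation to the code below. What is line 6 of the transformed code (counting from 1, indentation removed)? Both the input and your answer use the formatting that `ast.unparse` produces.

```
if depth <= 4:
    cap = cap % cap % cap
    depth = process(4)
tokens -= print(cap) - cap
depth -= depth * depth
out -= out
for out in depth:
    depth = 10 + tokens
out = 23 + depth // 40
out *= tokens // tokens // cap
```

Transformed code:
if depth <= 4:
    cap = cap % cap % cap
    depth = process(4)
tokens = tokens - (print(cap) - cap)
depth = depth - depth * depth
out = out - out
for out in depth:
    depth = 10 + tokens
out = 23 + depth // 40
out = out * (tokens // tokens // cap)

out = out - out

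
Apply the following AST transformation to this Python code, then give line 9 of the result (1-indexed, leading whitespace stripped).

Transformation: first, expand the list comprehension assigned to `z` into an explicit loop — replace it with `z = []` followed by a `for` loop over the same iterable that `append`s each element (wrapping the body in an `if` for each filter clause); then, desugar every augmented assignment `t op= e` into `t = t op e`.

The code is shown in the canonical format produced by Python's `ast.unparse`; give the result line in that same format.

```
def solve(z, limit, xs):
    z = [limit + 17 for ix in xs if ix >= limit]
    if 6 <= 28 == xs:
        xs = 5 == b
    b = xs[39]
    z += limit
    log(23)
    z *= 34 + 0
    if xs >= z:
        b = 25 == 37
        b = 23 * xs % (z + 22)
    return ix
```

Transformed code:
def solve(z, limit, xs):
    z = []
    for ix in xs:
        if ix >= limit:
            z.append(limit + 17)
    if 6 <= 28 == xs:
        xs = 5 == b
    b = xs[39]
    z = z + limit
    log(23)
    z = z * (34 + 0)
    if xs >= z:
        b = 25 == 37
        b = 23 * xs % (z + 22)
    return ix

z = z + limit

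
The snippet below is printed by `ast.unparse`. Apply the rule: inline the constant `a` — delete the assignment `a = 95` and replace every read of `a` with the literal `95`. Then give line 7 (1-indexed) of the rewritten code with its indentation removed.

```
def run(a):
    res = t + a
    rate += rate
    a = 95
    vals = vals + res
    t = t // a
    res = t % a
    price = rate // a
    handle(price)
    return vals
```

price = rate // 95

Transformed code:
def run(a):
    res = t + 95
    rate += rate
    vals = vals + res
    t = t // 95
    res = t % 95
    price = rate // 95
    handle(price)
    return vals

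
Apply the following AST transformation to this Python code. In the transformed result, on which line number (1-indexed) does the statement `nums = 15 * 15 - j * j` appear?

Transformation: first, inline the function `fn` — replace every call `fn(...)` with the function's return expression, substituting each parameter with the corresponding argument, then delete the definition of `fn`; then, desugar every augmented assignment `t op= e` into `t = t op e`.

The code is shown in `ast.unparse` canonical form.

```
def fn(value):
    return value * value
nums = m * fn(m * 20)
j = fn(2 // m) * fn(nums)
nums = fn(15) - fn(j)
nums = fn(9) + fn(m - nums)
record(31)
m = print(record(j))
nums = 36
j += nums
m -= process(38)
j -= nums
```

3

Transformed code:
nums = m * (m * 20 * (m * 20))
j = 2 // m * (2 // m) * (nums * nums)
nums = 15 * 15 - j * j
nums = 9 * 9 + (m - nums) * (m - nums)
record(31)
m = print(record(j))
nums = 36
j = j + nums
m = m - process(38)
j = j - nums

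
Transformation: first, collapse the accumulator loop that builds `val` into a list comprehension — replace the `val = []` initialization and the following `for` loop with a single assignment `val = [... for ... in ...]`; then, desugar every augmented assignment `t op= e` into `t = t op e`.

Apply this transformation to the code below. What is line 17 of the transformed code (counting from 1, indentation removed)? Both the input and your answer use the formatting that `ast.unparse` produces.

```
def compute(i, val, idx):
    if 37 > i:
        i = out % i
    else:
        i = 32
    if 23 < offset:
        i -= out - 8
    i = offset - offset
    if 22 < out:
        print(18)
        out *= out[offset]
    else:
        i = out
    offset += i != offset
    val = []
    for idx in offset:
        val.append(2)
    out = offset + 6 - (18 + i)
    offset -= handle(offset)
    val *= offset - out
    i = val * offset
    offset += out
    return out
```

Transformed code:
def compute(i, val, idx):
    if 37 > i:
        i = out % i
    else:
        i = 32
    if 23 < offset:
        i = i - (out - 8)
    i = offset - offset
    if 22 < out:
        print(18)
        out = out * out[offset]
    else:
        i = out
    offset = offset + (i != offset)
    val = [2 for idx in offset]
    out = offset + 6 - (18 + i)
    offset = offset - handle(offset)
    val = val * (offset - out)
    i = val * offset
    offset = offset + out
    return out

offset = offset - handle(offset)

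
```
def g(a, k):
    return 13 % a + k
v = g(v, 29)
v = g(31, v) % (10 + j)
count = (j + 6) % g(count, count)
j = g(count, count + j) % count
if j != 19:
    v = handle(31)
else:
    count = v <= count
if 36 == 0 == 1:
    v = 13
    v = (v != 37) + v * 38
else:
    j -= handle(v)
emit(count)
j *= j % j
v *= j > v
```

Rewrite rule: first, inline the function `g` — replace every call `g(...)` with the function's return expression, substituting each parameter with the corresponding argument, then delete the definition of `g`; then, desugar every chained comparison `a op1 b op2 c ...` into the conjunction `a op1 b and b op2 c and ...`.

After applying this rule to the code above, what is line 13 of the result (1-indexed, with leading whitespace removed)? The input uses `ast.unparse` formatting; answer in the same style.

Transformed code:
v = 13 % v + 29
v = (13 % 31 + v) % (10 + j)
count = (j + 6) % (13 % count + count)
j = (13 % count + (count + j)) % count
if j != 19:
    v = handle(31)
else:
    count = v <= count
if 36 == 0 and 0 == 1:
    v = 13
    v = (v != 37) + v * 38
else:
    j -= handle(v)
emit(count)
j *= j % j
v *= j > v

j -= handle(v)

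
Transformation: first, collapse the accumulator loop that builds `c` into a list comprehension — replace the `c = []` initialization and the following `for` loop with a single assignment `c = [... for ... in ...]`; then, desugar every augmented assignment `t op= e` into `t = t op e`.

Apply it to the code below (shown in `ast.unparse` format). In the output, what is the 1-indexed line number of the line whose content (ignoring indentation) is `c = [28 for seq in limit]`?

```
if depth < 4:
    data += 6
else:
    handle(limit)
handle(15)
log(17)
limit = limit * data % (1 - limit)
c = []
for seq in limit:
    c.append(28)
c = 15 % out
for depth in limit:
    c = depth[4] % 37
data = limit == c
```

Transformed code:
if depth < 4:
    data = data + 6
else:
    handle(limit)
handle(15)
log(17)
limit = limit * data % (1 - limit)
c = [28 for seq in limit]
c = 15 % out
for depth in limit:
    c = depth[4] % 37
data = limit == c

8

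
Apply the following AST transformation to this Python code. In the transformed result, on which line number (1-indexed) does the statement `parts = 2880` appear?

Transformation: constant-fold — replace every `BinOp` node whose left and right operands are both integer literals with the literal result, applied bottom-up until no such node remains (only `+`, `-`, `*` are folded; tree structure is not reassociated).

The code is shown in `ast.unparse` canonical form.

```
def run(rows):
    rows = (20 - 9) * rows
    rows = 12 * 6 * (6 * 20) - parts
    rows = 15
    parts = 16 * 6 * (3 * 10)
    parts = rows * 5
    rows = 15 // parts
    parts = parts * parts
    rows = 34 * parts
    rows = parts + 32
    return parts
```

Transformed code:
def run(rows):
    rows = 11 * rows
    rows = 8640 - parts
    rows = 15
    parts = 2880
    parts = rows * 5
    rows = 15 // parts
    parts = parts * parts
    rows = 34 * parts
    rows = parts + 32
    return parts

5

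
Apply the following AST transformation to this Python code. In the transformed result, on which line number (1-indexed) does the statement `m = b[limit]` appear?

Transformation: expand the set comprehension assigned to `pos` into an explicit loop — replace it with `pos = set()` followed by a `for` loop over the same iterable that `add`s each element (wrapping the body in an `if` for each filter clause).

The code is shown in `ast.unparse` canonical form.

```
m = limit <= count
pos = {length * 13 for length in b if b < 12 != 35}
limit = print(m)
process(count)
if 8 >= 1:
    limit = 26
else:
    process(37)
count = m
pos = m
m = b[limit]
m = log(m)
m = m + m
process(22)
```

14

Transformed code:
m = limit <= count
pos = set()
for length in b:
    if b < 12 != 35:
        pos.add(length * 13)
limit = print(m)
process(count)
if 8 >= 1:
    limit = 26
else:
    process(37)
count = m
pos = m
m = b[limit]
m = log(m)
m = m + m
process(22)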